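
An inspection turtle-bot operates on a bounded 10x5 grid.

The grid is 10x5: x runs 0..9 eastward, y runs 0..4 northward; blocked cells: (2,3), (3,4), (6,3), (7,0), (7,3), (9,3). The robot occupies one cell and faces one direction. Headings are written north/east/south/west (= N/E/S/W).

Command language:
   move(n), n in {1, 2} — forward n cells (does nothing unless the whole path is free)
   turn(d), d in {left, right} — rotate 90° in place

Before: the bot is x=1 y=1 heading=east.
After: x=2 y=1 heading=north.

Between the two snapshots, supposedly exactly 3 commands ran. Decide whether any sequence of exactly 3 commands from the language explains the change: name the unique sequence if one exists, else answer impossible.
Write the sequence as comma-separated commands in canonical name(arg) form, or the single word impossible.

key: cell and facing (now N) both changed — the 3 commands mix motion and turning
initial: x=1 y=1 heading=east
step 1 (move(1)): x=2 y=1 heading=east
step 2 (turn(left)): x=2 y=1 heading=north
step 3 (move(2)): x=2 y=1 heading=north
no rival 3-sequence matches.

move(1), turn(left), move(2)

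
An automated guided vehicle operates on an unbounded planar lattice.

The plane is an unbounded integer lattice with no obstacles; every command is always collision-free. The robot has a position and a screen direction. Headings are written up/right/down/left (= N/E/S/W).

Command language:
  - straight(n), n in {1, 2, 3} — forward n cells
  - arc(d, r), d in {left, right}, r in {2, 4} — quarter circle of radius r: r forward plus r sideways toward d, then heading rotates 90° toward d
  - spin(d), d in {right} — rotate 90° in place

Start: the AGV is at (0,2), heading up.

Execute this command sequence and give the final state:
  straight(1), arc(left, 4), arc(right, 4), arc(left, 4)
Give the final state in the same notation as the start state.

begin: at (0,2), heading up
step 1 (straight(1)): at (0,3), heading up
step 2 (arc(left, 4)): at (-4,7), heading left
step 3 (arc(right, 4)): at (-8,11), heading up
step 4 (arc(left, 4)): at (-12,15), heading left

at (-12,15), heading left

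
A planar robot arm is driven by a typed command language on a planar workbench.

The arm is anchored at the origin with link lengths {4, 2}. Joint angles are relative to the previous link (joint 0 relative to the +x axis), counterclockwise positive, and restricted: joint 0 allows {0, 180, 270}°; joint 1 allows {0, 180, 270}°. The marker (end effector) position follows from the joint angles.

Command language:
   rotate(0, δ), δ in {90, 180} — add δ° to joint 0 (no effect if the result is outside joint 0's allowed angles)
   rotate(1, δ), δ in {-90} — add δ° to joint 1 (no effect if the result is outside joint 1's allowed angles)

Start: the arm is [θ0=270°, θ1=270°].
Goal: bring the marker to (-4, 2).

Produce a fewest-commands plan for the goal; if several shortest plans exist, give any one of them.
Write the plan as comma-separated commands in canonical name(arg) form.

rotate(0, 90), rotate(0, 180)

begin: [θ0=270°, θ1=270°]
step 1 (rotate(0, 90)): [θ0=0°, θ1=270°]
step 2 (rotate(0, 180)): [θ0=180°, θ1=270°]
minimal: 2 command(s), checked below 2.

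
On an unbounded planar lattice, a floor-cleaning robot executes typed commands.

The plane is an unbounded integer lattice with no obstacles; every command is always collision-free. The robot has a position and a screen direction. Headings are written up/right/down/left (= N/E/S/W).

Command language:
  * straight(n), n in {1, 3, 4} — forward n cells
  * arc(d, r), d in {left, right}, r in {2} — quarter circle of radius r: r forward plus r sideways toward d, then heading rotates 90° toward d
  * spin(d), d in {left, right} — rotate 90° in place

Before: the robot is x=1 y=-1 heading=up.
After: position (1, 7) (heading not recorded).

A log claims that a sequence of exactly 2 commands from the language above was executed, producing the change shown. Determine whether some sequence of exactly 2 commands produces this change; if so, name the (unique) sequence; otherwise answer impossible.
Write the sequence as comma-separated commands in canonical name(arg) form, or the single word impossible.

t0: x=1 y=-1 heading=up
[1] after straight(4): x=1 y=3 heading=up
[2] after straight(4): x=1 y=7 heading=up
no rival 2-sequence matches.

straight(4), straight(4)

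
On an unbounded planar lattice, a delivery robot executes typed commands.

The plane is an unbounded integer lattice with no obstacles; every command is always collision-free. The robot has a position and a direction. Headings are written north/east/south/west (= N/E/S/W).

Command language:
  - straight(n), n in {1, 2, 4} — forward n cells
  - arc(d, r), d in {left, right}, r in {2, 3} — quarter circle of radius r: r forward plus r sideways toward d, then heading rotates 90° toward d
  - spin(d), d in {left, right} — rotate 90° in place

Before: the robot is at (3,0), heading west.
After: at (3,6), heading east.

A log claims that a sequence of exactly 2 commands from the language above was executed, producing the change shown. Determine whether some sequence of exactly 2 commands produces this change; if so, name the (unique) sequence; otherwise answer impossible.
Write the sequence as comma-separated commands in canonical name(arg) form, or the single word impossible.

key: position moved to (3,6) AND the heading swung to E — translation plus rotation needed
t0: at (3,0), heading west
1. arc(right, 3) → at (0,3), heading north
2. arc(right, 3) → at (3,6), heading east
no other 2-command option fits: unique.

arc(right, 3), arc(right, 3)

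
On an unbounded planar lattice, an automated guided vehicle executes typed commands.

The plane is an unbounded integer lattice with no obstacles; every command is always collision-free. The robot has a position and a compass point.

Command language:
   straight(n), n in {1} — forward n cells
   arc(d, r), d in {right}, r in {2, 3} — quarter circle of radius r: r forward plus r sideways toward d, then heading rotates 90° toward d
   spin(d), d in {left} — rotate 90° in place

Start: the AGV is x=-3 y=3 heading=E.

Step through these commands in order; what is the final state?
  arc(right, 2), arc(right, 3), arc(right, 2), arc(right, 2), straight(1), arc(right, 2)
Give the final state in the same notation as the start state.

start: x=-3 y=3 heading=E
[1] after arc(right, 2): x=-1 y=1 heading=S
[2] after arc(right, 3): x=-4 y=-2 heading=W
[3] after arc(right, 2): x=-6 y=0 heading=N
[4] after arc(right, 2): x=-4 y=2 heading=E
[5] after straight(1): x=-3 y=2 heading=E
[6] after arc(right, 2): x=-1 y=0 heading=S

x=-1 y=0 heading=S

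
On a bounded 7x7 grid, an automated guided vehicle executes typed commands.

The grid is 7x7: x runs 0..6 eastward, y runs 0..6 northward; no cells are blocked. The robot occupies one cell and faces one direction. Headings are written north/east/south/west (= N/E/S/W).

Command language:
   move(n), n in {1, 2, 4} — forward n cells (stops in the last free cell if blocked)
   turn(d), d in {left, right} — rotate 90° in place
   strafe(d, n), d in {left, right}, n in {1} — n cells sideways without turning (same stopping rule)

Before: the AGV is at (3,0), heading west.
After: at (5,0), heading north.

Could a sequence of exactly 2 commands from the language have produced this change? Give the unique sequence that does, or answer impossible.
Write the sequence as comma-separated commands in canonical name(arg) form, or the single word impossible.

no 2-step route produces this change.

impossible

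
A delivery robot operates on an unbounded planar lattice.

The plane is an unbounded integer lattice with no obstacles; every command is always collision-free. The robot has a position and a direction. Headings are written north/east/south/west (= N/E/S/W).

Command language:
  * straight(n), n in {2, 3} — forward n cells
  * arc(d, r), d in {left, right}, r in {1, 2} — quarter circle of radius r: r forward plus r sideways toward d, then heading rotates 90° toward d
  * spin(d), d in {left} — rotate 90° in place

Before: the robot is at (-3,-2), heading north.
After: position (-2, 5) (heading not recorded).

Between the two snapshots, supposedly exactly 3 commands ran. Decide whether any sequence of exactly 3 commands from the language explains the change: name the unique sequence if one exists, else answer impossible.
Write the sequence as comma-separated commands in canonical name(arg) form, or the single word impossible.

key: order matters: swapping straight(3) and arc(right, 1) lands elsewhere
begin: at (-3,-2), heading north
t=1 straight(3) ⇒ at (-3,1), heading north
t=2 straight(3) ⇒ at (-3,4), heading north
t=3 arc(right, 1) ⇒ at (-2,5), heading east
uniquely the one of 343 3-step routes that fits.

straight(3), straight(3), arc(right, 1)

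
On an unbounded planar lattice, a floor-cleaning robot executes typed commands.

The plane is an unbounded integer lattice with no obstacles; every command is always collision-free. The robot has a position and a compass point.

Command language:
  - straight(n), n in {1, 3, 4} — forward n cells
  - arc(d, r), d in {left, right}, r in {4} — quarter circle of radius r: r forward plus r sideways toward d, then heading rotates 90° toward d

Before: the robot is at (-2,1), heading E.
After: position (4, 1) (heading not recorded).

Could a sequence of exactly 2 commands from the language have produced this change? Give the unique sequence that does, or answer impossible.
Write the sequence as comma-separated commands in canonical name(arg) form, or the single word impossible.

straight(3), straight(3)

begin: at (-2,1), heading E
t=1 straight(3) ⇒ at (1,1), heading E
t=2 straight(3) ⇒ at (4,1), heading E
no other 2-command option fits: unique.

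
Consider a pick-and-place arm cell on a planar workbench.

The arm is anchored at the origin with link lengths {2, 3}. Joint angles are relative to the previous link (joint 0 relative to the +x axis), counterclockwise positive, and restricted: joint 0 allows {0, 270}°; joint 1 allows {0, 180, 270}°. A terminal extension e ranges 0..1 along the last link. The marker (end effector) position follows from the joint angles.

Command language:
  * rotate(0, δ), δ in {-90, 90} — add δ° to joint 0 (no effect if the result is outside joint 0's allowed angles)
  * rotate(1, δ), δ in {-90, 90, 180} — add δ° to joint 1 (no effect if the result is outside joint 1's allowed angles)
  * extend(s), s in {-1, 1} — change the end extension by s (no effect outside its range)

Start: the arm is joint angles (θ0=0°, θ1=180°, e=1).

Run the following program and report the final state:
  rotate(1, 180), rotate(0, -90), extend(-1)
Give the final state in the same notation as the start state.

joint angles (θ0=270°, θ1=0°, e=0)

initial: joint angles (θ0=0°, θ1=180°, e=1)
t=1 rotate(1, 180) ⇒ joint angles (θ0=0°, θ1=0°, e=1)
t=2 rotate(0, -90) ⇒ joint angles (θ0=270°, θ1=0°, e=1)
t=3 extend(-1) ⇒ joint angles (θ0=270°, θ1=0°, e=0)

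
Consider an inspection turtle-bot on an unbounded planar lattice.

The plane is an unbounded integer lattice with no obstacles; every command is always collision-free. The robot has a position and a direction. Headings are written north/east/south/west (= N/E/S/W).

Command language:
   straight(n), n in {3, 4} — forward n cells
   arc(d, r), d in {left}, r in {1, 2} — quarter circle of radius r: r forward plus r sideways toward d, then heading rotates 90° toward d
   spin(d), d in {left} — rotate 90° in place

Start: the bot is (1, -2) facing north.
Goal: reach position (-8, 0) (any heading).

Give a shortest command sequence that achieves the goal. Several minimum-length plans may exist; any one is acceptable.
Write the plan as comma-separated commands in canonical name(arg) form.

t0: (1, -2) facing north
[1] after arc(left, 2): (-1, 0) facing west
[2] after straight(4): (-5, 0) facing west
[3] after straight(3): (-8, 0) facing west
no 2-step plan works, so 3 is optimal.

arc(left, 2), straight(4), straight(3)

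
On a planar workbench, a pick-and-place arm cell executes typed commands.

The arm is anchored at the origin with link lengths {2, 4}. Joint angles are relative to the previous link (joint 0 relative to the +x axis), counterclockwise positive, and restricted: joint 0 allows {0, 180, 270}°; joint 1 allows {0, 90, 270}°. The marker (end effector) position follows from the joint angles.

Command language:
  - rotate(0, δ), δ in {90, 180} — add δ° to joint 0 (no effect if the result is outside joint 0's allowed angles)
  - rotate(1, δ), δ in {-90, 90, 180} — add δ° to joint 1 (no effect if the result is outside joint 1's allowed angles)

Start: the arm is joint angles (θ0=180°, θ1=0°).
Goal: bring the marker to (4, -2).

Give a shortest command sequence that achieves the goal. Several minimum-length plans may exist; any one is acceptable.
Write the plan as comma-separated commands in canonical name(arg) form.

begin: joint angles (θ0=180°, θ1=0°)
1. rotate(0, 90) → joint angles (θ0=270°, θ1=0°)
2. rotate(1, 90) → joint angles (θ0=270°, θ1=90°)
shorter routes all fall short; 2 is best.

rotate(0, 90), rotate(1, 90)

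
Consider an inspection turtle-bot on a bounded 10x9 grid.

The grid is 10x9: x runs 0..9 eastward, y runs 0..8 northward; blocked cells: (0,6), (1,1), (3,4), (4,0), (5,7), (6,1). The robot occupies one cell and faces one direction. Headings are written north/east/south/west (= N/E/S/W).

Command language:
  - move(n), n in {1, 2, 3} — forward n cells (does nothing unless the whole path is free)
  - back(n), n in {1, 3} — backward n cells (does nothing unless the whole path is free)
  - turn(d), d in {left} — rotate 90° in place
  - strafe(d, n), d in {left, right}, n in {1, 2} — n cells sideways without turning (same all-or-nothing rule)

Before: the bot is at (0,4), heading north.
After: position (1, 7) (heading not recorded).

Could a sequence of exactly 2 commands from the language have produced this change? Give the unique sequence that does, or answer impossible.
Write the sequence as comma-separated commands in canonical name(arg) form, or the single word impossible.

key: order matters: swapping strafe(right, 1) and move(3) lands elsewhere
from: at (0,4), heading north
t=1 strafe(right, 1) ⇒ at (1,4), heading north
t=2 move(3) ⇒ at (1,7), heading north
no other 2-command option fits: unique.

strafe(right, 1), move(3)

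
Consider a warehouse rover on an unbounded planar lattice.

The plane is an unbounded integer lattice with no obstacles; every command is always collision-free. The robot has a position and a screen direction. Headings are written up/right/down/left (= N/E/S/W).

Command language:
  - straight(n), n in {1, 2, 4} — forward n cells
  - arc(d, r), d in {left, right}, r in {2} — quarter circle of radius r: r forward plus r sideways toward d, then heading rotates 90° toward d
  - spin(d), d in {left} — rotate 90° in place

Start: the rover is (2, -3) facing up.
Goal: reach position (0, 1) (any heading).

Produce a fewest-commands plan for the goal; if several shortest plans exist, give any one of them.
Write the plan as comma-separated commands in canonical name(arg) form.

straight(2), arc(left, 2)

t0: (2, -3) facing up
step 1 (straight(2)): (2, -1) facing up
step 2 (arc(left, 2)): (0, 1) facing left
shorter routes all fall short; 2 is best.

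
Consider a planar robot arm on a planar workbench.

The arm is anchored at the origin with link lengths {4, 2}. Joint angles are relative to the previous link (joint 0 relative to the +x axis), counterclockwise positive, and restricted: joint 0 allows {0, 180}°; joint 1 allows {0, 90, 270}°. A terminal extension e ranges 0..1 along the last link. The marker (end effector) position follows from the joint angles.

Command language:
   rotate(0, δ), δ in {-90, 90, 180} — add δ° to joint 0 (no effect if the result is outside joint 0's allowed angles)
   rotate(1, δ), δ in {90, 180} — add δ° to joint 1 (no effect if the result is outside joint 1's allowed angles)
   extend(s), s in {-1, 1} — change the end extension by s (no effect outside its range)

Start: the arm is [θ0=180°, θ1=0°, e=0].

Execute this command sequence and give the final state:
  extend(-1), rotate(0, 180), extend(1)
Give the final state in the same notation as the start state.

[θ0=0°, θ1=0°, e=1]

t0: [θ0=180°, θ1=0°, e=0]
1. extend(-1) → [θ0=180°, θ1=0°, e=0]
2. rotate(0, 180) → [θ0=0°, θ1=0°, e=0]
3. extend(1) → [θ0=0°, θ1=0°, e=1]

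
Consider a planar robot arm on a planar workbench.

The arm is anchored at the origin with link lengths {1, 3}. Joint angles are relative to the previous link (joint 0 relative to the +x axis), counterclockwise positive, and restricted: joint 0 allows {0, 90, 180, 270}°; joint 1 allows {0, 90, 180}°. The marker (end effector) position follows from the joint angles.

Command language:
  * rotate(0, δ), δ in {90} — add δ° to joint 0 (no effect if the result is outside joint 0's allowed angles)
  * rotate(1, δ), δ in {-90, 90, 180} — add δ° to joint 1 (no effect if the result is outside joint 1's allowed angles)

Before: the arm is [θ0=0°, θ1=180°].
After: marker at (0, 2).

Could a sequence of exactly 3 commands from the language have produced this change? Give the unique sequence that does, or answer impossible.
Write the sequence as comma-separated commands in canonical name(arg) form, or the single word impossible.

begin: [θ0=0°, θ1=180°]
step 1 (rotate(0, 90)): [θ0=90°, θ1=180°]
step 2 (rotate(0, 90)): [θ0=180°, θ1=180°]
step 3 (rotate(0, 90)): [θ0=270°, θ1=180°]
uniquely the one of 64 3-step routes that fits.

rotate(0, 90), rotate(0, 90), rotate(0, 90)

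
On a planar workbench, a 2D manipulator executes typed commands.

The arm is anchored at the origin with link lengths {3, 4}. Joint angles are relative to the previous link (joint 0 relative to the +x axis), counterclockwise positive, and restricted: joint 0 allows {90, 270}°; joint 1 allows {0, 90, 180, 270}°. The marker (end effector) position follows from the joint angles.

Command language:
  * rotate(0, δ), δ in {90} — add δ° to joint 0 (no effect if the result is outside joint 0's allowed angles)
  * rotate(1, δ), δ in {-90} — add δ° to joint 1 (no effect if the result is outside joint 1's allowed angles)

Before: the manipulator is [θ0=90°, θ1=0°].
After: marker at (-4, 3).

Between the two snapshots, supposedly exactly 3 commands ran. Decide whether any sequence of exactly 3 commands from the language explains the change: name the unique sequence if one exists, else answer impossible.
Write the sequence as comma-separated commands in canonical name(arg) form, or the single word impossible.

rotate(1, -90), rotate(1, -90), rotate(1, -90)

start: [θ0=90°, θ1=0°]
[1] after rotate(1, -90): [θ0=90°, θ1=270°]
[2] after rotate(1, -90): [θ0=90°, θ1=180°]
[3] after rotate(1, -90): [θ0=90°, θ1=90°]
uniquely the one of 8 3-step routes that fits.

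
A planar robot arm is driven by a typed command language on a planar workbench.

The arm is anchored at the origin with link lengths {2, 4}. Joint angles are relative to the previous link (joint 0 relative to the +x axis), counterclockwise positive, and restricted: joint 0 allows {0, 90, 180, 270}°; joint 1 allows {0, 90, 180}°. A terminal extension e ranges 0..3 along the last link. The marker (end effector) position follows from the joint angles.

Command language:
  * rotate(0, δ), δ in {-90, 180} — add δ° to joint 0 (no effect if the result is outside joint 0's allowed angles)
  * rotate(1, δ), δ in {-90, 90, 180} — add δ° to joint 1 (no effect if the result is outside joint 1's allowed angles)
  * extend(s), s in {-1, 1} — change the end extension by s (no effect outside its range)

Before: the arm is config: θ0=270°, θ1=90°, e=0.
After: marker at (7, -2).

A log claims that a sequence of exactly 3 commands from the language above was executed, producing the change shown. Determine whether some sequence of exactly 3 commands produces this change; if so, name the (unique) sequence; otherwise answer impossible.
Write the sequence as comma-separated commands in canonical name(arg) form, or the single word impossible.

extend(1), extend(1), extend(1)

from: config: θ0=270°, θ1=90°, e=0
[1] after extend(1): config: θ0=270°, θ1=90°, e=1
[2] after extend(1): config: θ0=270°, θ1=90°, e=2
[3] after extend(1): config: θ0=270°, θ1=90°, e=3
all 343 alternatives checked — unique.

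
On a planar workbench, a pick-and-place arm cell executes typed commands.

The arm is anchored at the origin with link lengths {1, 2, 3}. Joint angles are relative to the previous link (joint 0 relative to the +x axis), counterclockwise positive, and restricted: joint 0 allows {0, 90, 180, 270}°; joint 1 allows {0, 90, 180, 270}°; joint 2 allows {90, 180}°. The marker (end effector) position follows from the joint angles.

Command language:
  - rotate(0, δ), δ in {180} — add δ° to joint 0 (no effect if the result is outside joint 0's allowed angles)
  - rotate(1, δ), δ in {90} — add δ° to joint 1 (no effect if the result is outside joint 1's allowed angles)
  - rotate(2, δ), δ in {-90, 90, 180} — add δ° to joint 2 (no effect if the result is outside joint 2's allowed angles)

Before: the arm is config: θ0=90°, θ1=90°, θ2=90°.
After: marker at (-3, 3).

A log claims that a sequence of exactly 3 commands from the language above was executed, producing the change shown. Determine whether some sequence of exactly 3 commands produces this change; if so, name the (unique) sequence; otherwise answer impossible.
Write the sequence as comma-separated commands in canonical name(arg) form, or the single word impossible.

initial: config: θ0=90°, θ1=90°, θ2=90°
[1] after rotate(1, 90): config: θ0=90°, θ1=180°, θ2=90°
[2] after rotate(1, 90): config: θ0=90°, θ1=270°, θ2=90°
[3] after rotate(1, 90): config: θ0=90°, θ1=0°, θ2=90°
all 125 alternatives checked — unique.

rotate(1, 90), rotate(1, 90), rotate(1, 90)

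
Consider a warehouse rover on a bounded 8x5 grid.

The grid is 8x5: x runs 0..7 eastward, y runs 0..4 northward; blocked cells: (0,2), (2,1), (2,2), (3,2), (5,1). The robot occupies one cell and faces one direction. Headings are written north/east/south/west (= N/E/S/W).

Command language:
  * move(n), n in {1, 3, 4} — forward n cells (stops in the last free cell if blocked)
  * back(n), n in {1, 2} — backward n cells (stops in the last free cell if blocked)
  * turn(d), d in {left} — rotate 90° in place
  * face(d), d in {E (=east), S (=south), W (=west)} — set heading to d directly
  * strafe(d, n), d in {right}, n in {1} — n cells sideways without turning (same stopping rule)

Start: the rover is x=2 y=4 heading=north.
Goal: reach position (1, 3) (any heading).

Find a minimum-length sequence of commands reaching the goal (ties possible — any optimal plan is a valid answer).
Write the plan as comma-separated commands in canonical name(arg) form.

back(2), face(E), back(1)

start: x=2 y=4 heading=north
1. back(2) → x=2 y=3 heading=north
2. face(E) → x=2 y=3 heading=east
3. back(1) → x=1 y=3 heading=east
minimal: 3 command(s), checked below 3.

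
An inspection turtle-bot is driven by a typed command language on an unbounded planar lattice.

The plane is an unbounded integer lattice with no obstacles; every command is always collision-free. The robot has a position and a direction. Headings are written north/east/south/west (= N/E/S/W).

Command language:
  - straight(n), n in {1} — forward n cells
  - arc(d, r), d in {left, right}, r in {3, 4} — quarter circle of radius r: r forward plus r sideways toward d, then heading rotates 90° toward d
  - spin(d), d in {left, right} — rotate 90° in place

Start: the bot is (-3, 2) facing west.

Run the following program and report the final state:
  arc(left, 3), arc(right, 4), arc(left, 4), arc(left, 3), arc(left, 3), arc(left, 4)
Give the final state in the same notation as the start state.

begin: (-3, 2) facing west
1. arc(left, 3) → (-6, -1) facing south
2. arc(right, 4) → (-10, -5) facing west
3. arc(left, 4) → (-14, -9) facing south
4. arc(left, 3) → (-11, -12) facing east
5. arc(left, 3) → (-8, -9) facing north
6. arc(left, 4) → (-12, -5) facing west

(-12, -5) facing west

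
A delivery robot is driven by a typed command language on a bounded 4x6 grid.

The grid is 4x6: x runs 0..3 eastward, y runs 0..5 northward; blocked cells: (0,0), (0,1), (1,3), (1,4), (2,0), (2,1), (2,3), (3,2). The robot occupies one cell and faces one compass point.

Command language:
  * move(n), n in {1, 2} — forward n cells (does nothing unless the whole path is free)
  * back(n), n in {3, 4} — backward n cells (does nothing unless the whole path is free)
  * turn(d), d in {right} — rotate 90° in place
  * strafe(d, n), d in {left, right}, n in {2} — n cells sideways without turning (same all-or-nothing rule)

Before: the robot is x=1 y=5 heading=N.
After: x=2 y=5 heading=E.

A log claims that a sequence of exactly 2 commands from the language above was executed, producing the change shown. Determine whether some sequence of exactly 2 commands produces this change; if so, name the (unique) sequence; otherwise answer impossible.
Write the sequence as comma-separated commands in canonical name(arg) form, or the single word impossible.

key: position moved to (2,5) AND the heading swung to E — translation plus rotation needed
initial: x=1 y=5 heading=N
[1] after turn(right): x=1 y=5 heading=E
[2] after move(1): x=2 y=5 heading=E
no rival 2-sequence matches.

turn(right), move(1)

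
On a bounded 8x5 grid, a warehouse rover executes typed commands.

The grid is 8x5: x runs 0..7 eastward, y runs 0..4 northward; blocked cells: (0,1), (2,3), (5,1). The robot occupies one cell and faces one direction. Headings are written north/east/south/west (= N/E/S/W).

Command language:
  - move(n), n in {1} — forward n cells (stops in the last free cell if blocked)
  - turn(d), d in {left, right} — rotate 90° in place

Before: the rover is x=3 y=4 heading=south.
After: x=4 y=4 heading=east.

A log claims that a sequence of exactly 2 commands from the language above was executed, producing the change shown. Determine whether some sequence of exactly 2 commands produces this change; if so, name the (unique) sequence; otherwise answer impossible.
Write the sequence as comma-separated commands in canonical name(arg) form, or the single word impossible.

key: order matters: swapping turn(left) and move(1) lands elsewhere
begin: x=3 y=4 heading=south
t=1 turn(left) ⇒ x=3 y=4 heading=east
t=2 move(1) ⇒ x=4 y=4 heading=east
all 9 alternatives checked — unique.

turn(left), move(1)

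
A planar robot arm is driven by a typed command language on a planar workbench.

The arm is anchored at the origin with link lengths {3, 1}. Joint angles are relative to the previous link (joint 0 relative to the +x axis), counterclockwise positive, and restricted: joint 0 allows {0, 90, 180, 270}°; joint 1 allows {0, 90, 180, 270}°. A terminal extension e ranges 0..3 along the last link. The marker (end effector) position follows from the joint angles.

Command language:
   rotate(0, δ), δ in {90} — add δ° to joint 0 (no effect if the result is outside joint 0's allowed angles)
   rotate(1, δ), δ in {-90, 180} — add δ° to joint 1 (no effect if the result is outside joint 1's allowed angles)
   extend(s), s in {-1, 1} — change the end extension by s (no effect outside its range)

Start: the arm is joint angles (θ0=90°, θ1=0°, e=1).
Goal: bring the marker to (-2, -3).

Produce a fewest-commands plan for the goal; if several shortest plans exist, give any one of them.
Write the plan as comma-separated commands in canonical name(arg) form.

rotate(0, 90), rotate(0, 90), rotate(1, -90)

start: joint angles (θ0=90°, θ1=0°, e=1)
t=1 rotate(0, 90) ⇒ joint angles (θ0=180°, θ1=0°, e=1)
t=2 rotate(0, 90) ⇒ joint angles (θ0=270°, θ1=0°, e=1)
t=3 rotate(1, -90) ⇒ joint angles (θ0=270°, θ1=270°, e=1)
minimal: 3 command(s), checked below 3.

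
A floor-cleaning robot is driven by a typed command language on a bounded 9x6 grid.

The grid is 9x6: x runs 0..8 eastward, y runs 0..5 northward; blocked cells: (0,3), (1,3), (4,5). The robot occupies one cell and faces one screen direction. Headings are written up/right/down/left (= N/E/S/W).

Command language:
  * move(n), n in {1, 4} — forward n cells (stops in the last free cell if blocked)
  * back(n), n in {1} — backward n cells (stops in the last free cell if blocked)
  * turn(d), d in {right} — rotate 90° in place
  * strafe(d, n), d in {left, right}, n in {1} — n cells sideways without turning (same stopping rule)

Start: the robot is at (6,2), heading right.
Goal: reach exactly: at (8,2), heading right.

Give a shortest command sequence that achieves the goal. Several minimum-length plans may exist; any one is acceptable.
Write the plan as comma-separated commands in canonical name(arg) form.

initial: at (6,2), heading right
t=1 move(4) ⇒ at (8,2), heading right
no 0-step plan works, so 1 is optimal.

move(4)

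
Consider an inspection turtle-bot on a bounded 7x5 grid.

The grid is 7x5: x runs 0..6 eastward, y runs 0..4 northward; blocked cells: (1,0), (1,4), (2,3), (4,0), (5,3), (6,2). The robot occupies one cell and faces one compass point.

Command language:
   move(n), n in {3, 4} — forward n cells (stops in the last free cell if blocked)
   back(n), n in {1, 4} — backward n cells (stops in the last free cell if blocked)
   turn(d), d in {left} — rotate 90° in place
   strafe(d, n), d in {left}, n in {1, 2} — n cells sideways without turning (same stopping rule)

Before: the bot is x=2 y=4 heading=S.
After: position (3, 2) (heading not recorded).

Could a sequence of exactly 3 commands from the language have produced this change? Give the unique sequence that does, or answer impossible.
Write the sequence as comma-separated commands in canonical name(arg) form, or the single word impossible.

strafe(left, 1), move(3), back(1)

key: running back(1) before strafe(left, 1) would end elsewhere — order is forced
initial: x=2 y=4 heading=S
1. strafe(left, 1) → x=3 y=4 heading=S
2. move(3) → x=3 y=1 heading=S
3. back(1) → x=3 y=2 heading=S
no rival 3-sequence matches.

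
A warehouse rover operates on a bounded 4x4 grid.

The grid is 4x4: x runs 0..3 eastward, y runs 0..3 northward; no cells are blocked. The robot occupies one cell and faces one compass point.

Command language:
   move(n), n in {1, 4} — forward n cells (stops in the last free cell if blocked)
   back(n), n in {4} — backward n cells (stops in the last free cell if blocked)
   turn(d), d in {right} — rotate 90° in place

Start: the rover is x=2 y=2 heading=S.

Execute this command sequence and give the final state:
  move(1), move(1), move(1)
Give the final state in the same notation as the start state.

x=2 y=0 heading=S

from: x=2 y=2 heading=S
[1] after move(1): x=2 y=1 heading=S
[2] after move(1): x=2 y=0 heading=S
[3] after move(1): x=2 y=0 heading=S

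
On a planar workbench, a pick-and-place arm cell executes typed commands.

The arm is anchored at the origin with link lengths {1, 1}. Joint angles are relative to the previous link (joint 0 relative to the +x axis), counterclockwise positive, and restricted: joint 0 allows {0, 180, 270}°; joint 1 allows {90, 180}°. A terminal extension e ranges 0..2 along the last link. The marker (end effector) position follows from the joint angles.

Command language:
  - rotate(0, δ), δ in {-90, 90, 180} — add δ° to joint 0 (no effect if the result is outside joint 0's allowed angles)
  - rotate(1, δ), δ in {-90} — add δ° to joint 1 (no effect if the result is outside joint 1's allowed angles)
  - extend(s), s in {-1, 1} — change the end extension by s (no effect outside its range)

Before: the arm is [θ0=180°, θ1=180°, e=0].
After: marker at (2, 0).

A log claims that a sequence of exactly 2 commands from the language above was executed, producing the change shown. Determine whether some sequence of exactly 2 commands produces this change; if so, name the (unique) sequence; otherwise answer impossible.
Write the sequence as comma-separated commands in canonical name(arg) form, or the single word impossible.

start: [θ0=180°, θ1=180°, e=0]
step 1 (extend(1)): [θ0=180°, θ1=180°, e=1]
step 2 (extend(1)): [θ0=180°, θ1=180°, e=2]
uniquely the one of 36 2-step routes that fits.

extend(1), extend(1)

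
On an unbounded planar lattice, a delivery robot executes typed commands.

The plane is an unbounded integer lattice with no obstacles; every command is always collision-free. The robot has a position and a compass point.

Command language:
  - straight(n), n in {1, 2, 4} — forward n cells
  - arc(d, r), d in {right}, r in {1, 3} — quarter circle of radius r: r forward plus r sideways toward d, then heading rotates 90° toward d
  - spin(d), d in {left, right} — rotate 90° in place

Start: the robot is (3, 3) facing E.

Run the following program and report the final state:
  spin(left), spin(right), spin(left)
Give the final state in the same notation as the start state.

start: (3, 3) facing E
t=1 spin(left) ⇒ (3, 3) facing N
t=2 spin(right) ⇒ (3, 3) facing E
t=3 spin(left) ⇒ (3, 3) facing N

(3, 3) facing N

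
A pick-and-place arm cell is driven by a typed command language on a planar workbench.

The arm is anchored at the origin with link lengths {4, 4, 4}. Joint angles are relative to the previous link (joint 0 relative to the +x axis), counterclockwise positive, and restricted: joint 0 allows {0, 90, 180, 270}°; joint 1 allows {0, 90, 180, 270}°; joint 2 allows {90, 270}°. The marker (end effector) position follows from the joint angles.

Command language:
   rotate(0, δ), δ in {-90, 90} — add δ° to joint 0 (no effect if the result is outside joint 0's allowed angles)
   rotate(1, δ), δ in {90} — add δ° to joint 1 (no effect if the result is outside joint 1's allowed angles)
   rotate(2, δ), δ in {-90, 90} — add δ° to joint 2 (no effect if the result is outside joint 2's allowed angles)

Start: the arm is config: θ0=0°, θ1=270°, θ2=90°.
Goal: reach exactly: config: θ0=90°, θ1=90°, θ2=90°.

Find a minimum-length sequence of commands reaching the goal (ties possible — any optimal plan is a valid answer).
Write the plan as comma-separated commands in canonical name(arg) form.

initial: config: θ0=0°, θ1=270°, θ2=90°
1. rotate(0, 90) → config: θ0=90°, θ1=270°, θ2=90°
2. rotate(1, 90) → config: θ0=90°, θ1=0°, θ2=90°
3. rotate(1, 90) → config: θ0=90°, θ1=90°, θ2=90°
no 2-step plan works, so 3 is optimal.

rotate(0, 90), rotate(1, 90), rotate(1, 90)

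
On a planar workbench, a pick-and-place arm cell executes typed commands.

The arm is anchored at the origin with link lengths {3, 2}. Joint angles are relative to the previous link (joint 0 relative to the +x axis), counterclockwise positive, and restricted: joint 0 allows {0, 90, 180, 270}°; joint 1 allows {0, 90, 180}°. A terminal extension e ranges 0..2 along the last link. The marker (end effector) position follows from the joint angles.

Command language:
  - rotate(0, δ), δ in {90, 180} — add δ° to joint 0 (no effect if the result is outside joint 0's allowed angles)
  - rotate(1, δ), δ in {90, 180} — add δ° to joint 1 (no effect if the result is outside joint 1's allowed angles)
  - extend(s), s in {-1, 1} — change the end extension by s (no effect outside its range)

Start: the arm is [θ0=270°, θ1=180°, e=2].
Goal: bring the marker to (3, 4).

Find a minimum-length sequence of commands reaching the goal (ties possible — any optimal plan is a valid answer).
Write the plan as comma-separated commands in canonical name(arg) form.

rotate(1, 180), rotate(1, 90), rotate(0, 90)

from: [θ0=270°, θ1=180°, e=2]
[1] after rotate(1, 180): [θ0=270°, θ1=0°, e=2]
[2] after rotate(1, 90): [θ0=270°, θ1=90°, e=2]
[3] after rotate(0, 90): [θ0=0°, θ1=90°, e=2]
no 2-step plan works, so 3 is optimal.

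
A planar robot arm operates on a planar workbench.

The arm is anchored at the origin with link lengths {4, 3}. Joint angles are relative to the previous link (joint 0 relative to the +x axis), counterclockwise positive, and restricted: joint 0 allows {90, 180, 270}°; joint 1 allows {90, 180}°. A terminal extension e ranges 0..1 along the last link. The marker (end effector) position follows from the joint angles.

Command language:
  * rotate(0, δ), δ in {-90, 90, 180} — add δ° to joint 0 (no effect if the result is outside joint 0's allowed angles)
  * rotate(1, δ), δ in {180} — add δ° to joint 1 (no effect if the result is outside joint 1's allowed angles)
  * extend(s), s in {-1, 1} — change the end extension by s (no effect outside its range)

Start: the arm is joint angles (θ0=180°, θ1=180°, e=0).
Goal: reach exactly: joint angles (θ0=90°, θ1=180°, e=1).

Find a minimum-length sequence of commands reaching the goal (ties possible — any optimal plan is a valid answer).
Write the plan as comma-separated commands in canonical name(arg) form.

extend(1), rotate(0, -90)

begin: joint angles (θ0=180°, θ1=180°, e=0)
step 1 (extend(1)): joint angles (θ0=180°, θ1=180°, e=1)
step 2 (rotate(0, -90)): joint angles (θ0=90°, θ1=180°, e=1)
no 1-step plan works, so 2 is optimal.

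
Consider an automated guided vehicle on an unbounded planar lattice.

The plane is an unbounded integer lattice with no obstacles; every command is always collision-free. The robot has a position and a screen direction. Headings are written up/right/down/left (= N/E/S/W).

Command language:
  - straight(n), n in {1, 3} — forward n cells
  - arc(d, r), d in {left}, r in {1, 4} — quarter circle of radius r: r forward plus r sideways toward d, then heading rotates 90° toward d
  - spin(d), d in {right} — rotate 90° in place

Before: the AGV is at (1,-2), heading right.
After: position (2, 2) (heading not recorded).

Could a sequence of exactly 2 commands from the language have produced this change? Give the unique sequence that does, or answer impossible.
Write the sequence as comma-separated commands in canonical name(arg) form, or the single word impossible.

key: running straight(3) before arc(left, 1) would end elsewhere — order is forced
begin: at (1,-2), heading right
[1] after arc(left, 1): at (2,-1), heading up
[2] after straight(3): at (2,2), heading up
all 25 alternatives checked — unique.

arc(left, 1), straight(3)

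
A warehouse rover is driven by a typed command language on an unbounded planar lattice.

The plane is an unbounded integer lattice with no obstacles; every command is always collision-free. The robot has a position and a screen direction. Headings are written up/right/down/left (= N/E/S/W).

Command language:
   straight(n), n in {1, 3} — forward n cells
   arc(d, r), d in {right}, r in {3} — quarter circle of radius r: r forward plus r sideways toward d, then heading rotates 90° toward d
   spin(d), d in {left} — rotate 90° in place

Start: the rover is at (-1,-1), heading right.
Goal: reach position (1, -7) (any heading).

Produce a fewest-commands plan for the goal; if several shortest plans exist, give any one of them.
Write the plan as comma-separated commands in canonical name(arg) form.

straight(1), straight(1), arc(right, 3), arc(right, 3)

begin: at (-1,-1), heading right
t=1 straight(1) ⇒ at (0,-1), heading right
t=2 straight(1) ⇒ at (1,-1), heading right
t=3 arc(right, 3) ⇒ at (4,-4), heading down
t=4 arc(right, 3) ⇒ at (1,-7), heading left
minimal: 4 command(s), checked below 4.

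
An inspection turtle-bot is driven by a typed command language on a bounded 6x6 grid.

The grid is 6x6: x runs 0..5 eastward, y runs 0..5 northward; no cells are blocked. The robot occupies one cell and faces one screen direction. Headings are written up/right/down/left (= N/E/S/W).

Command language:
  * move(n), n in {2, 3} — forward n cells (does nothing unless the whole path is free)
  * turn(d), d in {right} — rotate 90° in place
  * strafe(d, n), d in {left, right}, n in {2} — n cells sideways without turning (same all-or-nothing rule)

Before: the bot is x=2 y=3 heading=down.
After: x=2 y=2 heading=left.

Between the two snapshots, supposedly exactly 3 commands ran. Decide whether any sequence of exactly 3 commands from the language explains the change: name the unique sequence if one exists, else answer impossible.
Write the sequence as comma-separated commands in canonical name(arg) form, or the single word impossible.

move(3), turn(right), strafe(right, 2)

key: running strafe(right, 2) before move(3) would end elsewhere — order is forced
from: x=2 y=3 heading=down
t=1 move(3) ⇒ x=2 y=0 heading=down
t=2 turn(right) ⇒ x=2 y=0 heading=left
t=3 strafe(right, 2) ⇒ x=2 y=2 heading=left
uniquely the one of 125 3-step routes that fits.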